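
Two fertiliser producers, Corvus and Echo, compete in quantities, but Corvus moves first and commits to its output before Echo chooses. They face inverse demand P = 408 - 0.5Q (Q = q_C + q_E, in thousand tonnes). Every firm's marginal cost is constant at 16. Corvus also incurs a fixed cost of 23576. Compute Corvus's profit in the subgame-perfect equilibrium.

The follower Echo best-responds to any q_C: π_E = (408 - 0.5Q)q_E - 16q_E.
Follower FOC: 392 - (1/2)q_C - q_E = 0, so q_E(q_C) = (392 - (1/2)q_C).
Corvus substitutes q_E(q_C) into its own profit: π_C = q_C(408 - (1/2)q_C - (392 - (1/2)q_C)/2) - 16q_C = (212 - (1/4)q_C)q_C - 16q_C.
Maximising: ∂π_C/∂q_C = 196 - (1/2)q_C = 0, giving q_C = 392.
Then q_E = (392 - (1/2)·392) = 196.
Price P = 408 - (1/2)·588 = 114.
Corvus's profit: (114 - 16)·392 - 23576 = 14840.

14840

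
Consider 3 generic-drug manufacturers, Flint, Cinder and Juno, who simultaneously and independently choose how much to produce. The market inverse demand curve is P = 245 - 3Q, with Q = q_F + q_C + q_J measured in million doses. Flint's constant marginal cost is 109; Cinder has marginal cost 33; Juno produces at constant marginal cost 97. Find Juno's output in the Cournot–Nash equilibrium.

Flint's profit: π_F = (245 - 3Q)q_F - (109q_F). Setting ∂π_F/∂q_F = 0: 136 - 6q_F - 3(q_C + q_J) = 0.
Cinder's first-order condition: 212 - 6q_C - 3(q_F + q_J) = 0.
Juno's first-order condition: 148 - 6q_J - 3(q_F + q_C) = 0.
Adding the 3 first-order conditions: 496 − 12Q = 0, so Q = 124/3.
Back-substituting: q_F = (136 − 124)/3 = 4, q_C = (212 − 124)/3 = 88/3, q_J = (148 − 124)/3 = 8.

8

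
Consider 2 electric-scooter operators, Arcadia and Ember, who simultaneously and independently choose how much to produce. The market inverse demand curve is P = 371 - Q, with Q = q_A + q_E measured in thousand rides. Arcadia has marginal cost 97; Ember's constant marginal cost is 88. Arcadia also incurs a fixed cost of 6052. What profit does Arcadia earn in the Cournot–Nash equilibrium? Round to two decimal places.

Arcadia's profit: π_A = (371 - Q)q_A - (97q_A). Setting ∂π_A/∂q_A = 0: 274 - 2q_A - (q_E) = 0.
Ember's first-order condition: 283 - 2q_E - (q_A) = 0.
Best responses: q_A = (274 - q_E)/2, q_E = (283 - q_A)/2.
Solving the pair: q_A = 265/3, q_E = 292/3.
Price P = 371 - 557/3 = 556/3.
Arcadia's profit: (556/3 - 97)·(265/3) - 6052 = 1750.7778.

1750.78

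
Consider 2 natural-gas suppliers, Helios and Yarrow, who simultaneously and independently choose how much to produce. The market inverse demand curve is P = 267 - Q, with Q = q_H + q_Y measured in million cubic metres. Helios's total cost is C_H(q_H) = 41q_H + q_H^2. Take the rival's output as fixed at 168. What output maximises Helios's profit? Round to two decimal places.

With the rival's output fixed at 168, Helios's profit is π_H = (267 - 168 - q_H)q_H - (41q_H + q_H²) = (99 - q_H)q_H - (41q_H + q_H²).
∂π_H/∂q_H = 58 - 4q_H = 0, so q_H = 29/2.

14.50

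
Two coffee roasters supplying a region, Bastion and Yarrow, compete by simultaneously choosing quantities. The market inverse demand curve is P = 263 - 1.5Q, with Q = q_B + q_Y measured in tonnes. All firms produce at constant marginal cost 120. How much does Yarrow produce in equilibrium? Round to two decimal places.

A representative firm's profit is π_i = q_i(263 - 1.5Q) - 120q_i.
First-order condition (treating rivals' output as given): 143 - 3q_i - (3/2)q_j = 0.
By symmetry each firm produces the same amount; substituting q_j = q_i yields q_i = 143/(9/2) = 286/9.

31.78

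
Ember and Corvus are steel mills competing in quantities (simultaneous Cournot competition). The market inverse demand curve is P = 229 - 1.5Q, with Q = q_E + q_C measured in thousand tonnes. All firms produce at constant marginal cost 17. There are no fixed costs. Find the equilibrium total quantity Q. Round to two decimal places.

A representative firm's profit is π_i = q_i(229 - 1.5Q) - 17q_i.
Setting ∂π_i/∂q_i = 0 with rivals' quantities fixed: 212 - 3q_i - (3/2)q_j = 0.
By symmetry each firm produces the same amount; substituting q_j = q_i yields q_i = 212/(9/2) = 424/9.
Total output Q = 424/9 + 424/9 = 848/9.

94.22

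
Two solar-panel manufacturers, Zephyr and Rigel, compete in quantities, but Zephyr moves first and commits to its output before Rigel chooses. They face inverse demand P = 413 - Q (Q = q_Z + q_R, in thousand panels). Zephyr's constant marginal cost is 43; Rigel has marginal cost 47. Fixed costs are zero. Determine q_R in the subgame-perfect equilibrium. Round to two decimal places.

89.50

Solve by backward induction. Given q_Z, the follower Rigel maximises π_R = (413 - q_Z - q_R)q_R - 47q_R.
Setting the follower's marginal profit to zero, 366 - q_Z - 2q_R = 0, i.e. q_R = (366 - q_Z)/2.
The leader anticipates this reaction. Substituting into P = 413 - Q gives P = 230 - (1/2)q_Z, so π_Z = (230 - (1/2)q_Z)q_Z - 43q_Z.
The leader's first-order condition 187 - q_Z = 0 yields q_Z = 187.
Then q_R = (366 - 187)/2 = 179/2.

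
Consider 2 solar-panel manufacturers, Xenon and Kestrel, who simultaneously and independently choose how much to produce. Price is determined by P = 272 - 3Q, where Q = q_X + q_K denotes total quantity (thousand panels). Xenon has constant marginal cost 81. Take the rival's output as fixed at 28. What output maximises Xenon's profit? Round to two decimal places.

With the rival's output fixed at 28, Xenon's profit is π_X = (272 - 3·28 - 3q_X)q_X - (81q_X) = (188 - 3q_X)q_X - (81q_X).
∂π_X/∂q_X = 107 - 6q_X = 0, so q_X = 107/6.

17.83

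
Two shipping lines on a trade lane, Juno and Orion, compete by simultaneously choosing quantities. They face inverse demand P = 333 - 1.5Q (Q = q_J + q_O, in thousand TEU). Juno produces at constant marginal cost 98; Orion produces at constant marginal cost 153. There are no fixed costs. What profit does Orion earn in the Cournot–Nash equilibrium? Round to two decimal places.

Juno's profit: π_J = (333 - 1.5Q)q_J - (98q_J). Setting ∂π_J/∂q_J = 0: 235 - 3q_J - (3/2)(q_O) = 0.
Orion's profit: π_O = (333 - 1.5Q)q_O - (153q_O). Setting ∂π_O/∂q_O = 0: 180 - 3q_O - (3/2)(q_J) = 0.
Best responses: q_J = (235 - (3/2)q_O)/3, q_O = (180 - (3/2)q_J)/3.
Substituting one into the other gives q_J = 580/9 and q_O = 250/9.
Price P = 333 - (3/2)·(830/9) = 584/3.
Orion's profit: (584/3 - 153)·(250/9) = 1157.4074.

1157.41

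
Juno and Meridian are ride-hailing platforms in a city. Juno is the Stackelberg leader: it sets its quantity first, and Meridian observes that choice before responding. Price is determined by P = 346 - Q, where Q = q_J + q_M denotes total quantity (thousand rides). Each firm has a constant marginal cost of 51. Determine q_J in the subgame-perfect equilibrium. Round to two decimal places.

The follower Meridian best-responds to any q_J: π_M = (346 - Q)q_M - 51q_M.
Follower FOC: 295 - q_J - 2q_M = 0, so q_M(q_J) = (295 - q_J)/2.
The leader anticipates this reaction. Substituting into P = 346 - Q gives P = 397/2 - (1/2)q_J, so π_J = (397/2 - (1/2)q_J)q_J - 51q_J.
Maximising: ∂π_J/∂q_J = 295/2 - q_J = 0, giving q_J = 295/2.
Then q_M = (295 - 295/2)/2 = 295/4.

147.50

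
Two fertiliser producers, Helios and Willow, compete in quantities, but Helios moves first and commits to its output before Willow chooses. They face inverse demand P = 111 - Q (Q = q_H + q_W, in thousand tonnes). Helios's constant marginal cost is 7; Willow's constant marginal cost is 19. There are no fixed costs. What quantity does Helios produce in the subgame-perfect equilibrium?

58

The follower Willow best-responds to any q_H: π_W = (111 - Q)q_W - 19q_W.
∂π_W/∂q_W = 92 - q_H - 2q_W = 0 gives the reaction function q_W = (92 - q_H)/2.
Helios substitutes q_W(q_H) into its own profit: π_H = q_H(111 - q_H - (92 - q_H)/2) - 7q_H = (65 - (1/2)q_H)q_H - 7q_H.
Leader FOC: 58 - q_H = 0, so q_H = 58.
Then q_W = (92 - 58)/2 = 17.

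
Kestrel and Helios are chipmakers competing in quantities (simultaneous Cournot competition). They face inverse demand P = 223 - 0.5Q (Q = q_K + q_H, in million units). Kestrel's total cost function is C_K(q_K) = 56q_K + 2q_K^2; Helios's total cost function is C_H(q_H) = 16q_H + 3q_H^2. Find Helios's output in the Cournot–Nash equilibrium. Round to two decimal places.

27.38

Kestrel's profit: π_K = (223 - 0.5Q)q_K - (56q_K + 2q_K²). Setting ∂π_K/∂q_K = 0: 167 - 5q_K - (1/2)(q_H) = 0.
Helios's first-order condition: 207 - 7q_H - (1/2)(q_K) = 0.
Rearranging gives the reaction functions q_K = (167 - (1/2)q_H)/5 and q_H = (207 - (1/2)q_K)/7.
Substituting one into the other gives q_K = 30.6619 and q_H = 27.3813.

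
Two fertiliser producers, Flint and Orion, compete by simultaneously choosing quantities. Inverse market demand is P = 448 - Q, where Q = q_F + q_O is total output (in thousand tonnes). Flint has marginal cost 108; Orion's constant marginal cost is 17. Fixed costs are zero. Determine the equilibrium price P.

Flint's profit: π_F = (448 - Q)q_F - (108q_F). Setting ∂π_F/∂q_F = 0: 340 - 2q_F - (q_O) = 0.
Orion's profit: π_O = (448 - Q)q_O - (17q_O). Setting ∂π_O/∂q_O = 0: 431 - 2q_O - (q_F) = 0.
Rearranging gives the reaction functions q_F = (340 - q_O)/2 and q_O = (431 - q_F)/2.
Substituting one into the other gives q_F = 83 and q_O = 174.
Total output Q = 257, so price P = 448 - 257 = 191.

191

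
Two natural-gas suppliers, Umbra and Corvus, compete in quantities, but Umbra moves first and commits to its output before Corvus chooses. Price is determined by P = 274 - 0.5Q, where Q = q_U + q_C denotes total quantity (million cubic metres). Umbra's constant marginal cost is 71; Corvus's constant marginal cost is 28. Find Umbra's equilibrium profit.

Solve by backward induction. Given q_U, the follower Corvus maximises π_C = (274 - (1/2)q_U - (1/2)q_C)q_C - 28q_C.
∂π_C/∂q_C = 246 - (1/2)q_U - q_C = 0 gives the reaction function q_C = (246 - (1/2)q_U).
Umbra substitutes q_C(q_U) into its own profit: π_U = q_U(274 - (1/2)q_U - (246 - (1/2)q_U)/2) - 71q_U = (151 - (1/4)q_U)q_U - 71q_U.
Leader FOC: 80 - (1/2)q_U = 0, so q_U = 160.
Then q_C = (246 - (1/2)·160) = 166.
Price P = 274 - (1/2)·326 = 111.
Umbra's profit: (111 - 71)·160 = 6400.

6400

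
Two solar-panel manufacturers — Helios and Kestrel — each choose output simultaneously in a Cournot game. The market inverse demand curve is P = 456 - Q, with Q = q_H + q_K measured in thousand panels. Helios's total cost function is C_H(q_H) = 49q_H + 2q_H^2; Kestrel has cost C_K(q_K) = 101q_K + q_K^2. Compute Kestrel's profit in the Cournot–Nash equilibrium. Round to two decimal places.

11223.93

Helios's profit: π_H = (456 - Q)q_H - (49q_H + 2q_H²). Setting ∂π_H/∂q_H = 0: 407 - 6q_H - (q_K) = 0.
Kestrel's profit: π_K = (456 - Q)q_K - (101q_K + q_K²). Setting ∂π_K/∂q_K = 0: 355 - 4q_K - (q_H) = 0.
So q_H = (407 - q_K)/6 and q_K = (355 - q_H)/4.
Substituting one into the other gives q_H = 1273/23 and q_K = 1723/23.
Price P = 456 - 130.2609 = 325.7391.
Kestrel's profit: 325.7391·(1723/23) - 101·(1723/23) - (1723/23)² = 11223.9282.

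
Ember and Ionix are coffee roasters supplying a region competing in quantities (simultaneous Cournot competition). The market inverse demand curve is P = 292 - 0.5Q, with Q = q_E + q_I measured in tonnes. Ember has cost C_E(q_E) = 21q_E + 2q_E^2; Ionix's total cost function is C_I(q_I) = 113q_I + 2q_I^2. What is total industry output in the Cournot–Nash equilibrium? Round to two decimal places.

Ember's profit: π_E = (292 - 0.5Q)q_E - (21q_E + 2q_E²). Setting ∂π_E/∂q_E = 0: 271 - 5q_E - (1/2)(q_I) = 0.
Ionix's profit: π_I = (292 - 0.5Q)q_I - (113q_I + 2q_I²). Setting ∂π_I/∂q_I = 0: 179 - 5q_I - (1/2)(q_E) = 0.
Rearranging gives the reaction functions q_E = (271 - (1/2)q_I)/5 and q_I = (179 - (1/2)q_E)/5.
Solving the pair: q_E = 51.1313, q_I = 30.6869.
Total output Q = 51.1313 + 30.6869 = 900/11.

81.82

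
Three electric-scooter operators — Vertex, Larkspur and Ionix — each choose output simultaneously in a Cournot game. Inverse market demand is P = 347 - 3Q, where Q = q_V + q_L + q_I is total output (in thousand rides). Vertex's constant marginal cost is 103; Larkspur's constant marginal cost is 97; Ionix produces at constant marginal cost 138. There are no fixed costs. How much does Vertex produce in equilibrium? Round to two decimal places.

22.75

Vertex's profit: π_V = (347 - 3Q)q_V - (103q_V). Setting ∂π_V/∂q_V = 0: 244 - 6q_V - 3(q_L + q_I) = 0.
Larkspur's profit: π_L = (347 - 3Q)q_L - (97q_L). Setting ∂π_L/∂q_L = 0: 250 - 6q_L - 3(q_V + q_I) = 0.
Ionix's first-order condition: 209 - 6q_I - 3(q_V + q_L) = 0.
Summing all 3 equations gives 703 − 12Q = 0, hence Q = 703/12.
Back-substituting: q_V = (244 − 703/4)/3 = 91/4, q_L = (250 − 703/4)/3 = 99/4, q_I = (209 − 703/4)/3 = 133/12.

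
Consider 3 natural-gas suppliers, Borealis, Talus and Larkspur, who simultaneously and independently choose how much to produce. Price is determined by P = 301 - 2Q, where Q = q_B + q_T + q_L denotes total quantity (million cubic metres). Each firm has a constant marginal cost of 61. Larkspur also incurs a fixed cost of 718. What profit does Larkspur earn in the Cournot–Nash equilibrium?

A representative firm's profit is π_i = q_i(301 - 2Q) - 61q_i.
Setting ∂π_i/∂q_i = 0 with rivals' quantities fixed: 240 - 4q_i - 2·Σ_{j≠i} q_j = 0.
By symmetry each firm produces the same amount; substituting Σ_{j≠i} q_j = 2q_i yields q_i = 240/8 = 30.
Price P = 301 - 2·90 = 121.
Larkspur's profit: (121 - 61)·30 - 718 = 1082.

1082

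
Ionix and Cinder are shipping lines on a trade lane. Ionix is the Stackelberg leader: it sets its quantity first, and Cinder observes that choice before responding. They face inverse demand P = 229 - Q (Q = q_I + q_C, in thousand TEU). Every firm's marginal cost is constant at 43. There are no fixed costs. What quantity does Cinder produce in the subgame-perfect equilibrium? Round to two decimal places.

Solve by backward induction. Given q_I, the follower Cinder maximises π_C = (229 - q_I - q_C)q_C - 43q_C.
Follower FOC: 186 - q_I - 2q_C = 0, so q_C(q_I) = (186 - q_I)/2.
The leader anticipates this reaction. Substituting into P = 229 - Q gives P = 136 - (1/2)q_I, so π_I = (136 - (1/2)q_I)q_I - 43q_I.
The leader's first-order condition 93 - q_I = 0 yields q_I = 93.
Then q_C = (186 - 93)/2 = 93/2.

46.50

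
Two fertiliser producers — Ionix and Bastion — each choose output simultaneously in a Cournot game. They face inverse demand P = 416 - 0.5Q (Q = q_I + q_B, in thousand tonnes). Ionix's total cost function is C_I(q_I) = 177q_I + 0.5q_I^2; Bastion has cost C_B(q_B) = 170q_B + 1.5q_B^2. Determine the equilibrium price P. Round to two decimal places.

Ionix's profit: π_I = (416 - 0.5Q)q_I - (177q_I + (1/2)q_I²). Setting ∂π_I/∂q_I = 0: 239 - 2q_I - (1/2)(q_B) = 0.
Bastion's first-order condition: 246 - 4q_B - (1/2)(q_I) = 0.
So q_I = (239 - (1/2)q_B)/2 and q_B = (246 - (1/2)q_I)/4.
Solving the pair: q_I = 107.4839, q_B = 1490/31.
Total output Q = 155.5484, so price P = 416 - (1/2)·155.5484 = 338.2258.

338.23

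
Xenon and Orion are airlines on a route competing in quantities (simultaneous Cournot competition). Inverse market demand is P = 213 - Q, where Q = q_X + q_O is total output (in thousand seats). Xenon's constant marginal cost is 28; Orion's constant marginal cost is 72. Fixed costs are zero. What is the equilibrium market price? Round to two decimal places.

104.33

Xenon's profit: π_X = (213 - Q)q_X - (28q_X). Setting ∂π_X/∂q_X = 0: 185 - 2q_X - (q_O) = 0.
Orion's first-order condition: 141 - 2q_O - (q_X) = 0.
So q_X = (185 - q_O)/2 and q_O = (141 - q_X)/2.
Substituting one into the other gives q_X = 229/3 and q_O = 97/3.
Total output Q = 326/3, so price P = 213 - 326/3 = 313/3.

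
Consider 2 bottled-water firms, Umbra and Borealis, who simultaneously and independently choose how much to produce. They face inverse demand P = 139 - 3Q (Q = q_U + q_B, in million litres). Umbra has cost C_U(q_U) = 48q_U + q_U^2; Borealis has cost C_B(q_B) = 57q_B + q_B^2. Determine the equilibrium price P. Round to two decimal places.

91.82

Umbra's profit: π_U = (139 - 3Q)q_U - (48q_U + q_U²). Setting ∂π_U/∂q_U = 0: 91 - 8q_U - 3(q_B) = 0.
Borealis's profit: π_B = (139 - 3Q)q_B - (57q_B + q_B²). Setting ∂π_B/∂q_B = 0: 82 - 8q_B - 3(q_U) = 0.
Rearranging gives the reaction functions q_U = (91 - 3q_B)/8 and q_B = (82 - 3q_U)/8.
Solving the pair: q_U = 482/55, q_B = 383/55.
Total output Q = 173/11, so price P = 139 - 3·(173/11) = 1010/11.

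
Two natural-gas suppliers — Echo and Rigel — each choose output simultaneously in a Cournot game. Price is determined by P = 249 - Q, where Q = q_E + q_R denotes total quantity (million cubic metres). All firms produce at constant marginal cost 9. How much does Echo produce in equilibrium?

80

A representative firm's profit is π_i = q_i(249 - Q) - 9q_i.
Setting ∂π_i/∂q_i = 0 with rivals' quantities fixed: 240 - 2q_i - q_j = 0.
With identical firms every q_j equals q_i, so q_j = q_i and 240 = 3q_i, giving q_i = 80.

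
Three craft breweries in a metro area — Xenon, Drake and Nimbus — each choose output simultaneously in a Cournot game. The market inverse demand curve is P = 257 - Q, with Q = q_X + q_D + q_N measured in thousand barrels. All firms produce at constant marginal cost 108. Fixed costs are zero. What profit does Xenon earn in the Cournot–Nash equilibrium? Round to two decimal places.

1387.56

Each firm earns π_i = (257 - Q)q_i - 108q_i.
Setting ∂π_i/∂q_i = 0 with rivals' quantities fixed: 149 - 2q_i - Σ_{j≠i} q_j = 0.
By symmetry each firm produces the same amount; substituting Σ_{j≠i} q_j = 2q_i yields q_i = 149/4.
Price P = 257 - 447/4 = 581/4.
Xenon's profit: (581/4 - 108)·(149/4) = 1387.5625.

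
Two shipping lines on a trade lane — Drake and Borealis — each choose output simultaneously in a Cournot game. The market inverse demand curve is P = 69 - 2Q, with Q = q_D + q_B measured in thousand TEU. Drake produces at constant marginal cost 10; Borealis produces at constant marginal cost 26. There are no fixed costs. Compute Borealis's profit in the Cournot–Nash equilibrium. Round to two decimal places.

Drake's profit: π_D = (69 - 2Q)q_D - (10q_D). Setting ∂π_D/∂q_D = 0: 59 - 4q_D - 2(q_B) = 0.
Borealis's profit: π_B = (69 - 2Q)q_B - (26q_B). Setting ∂π_B/∂q_B = 0: 43 - 4q_B - 2(q_D) = 0.
Best responses: q_D = (59 - 2q_B)/4, q_B = (43 - 2q_D)/4.
Solving the pair: q_D = 25/2, q_B = 9/2.
Price P = 69 - 2·17 = 35.
Borealis's profit: (35 - 26)·(9/2) = 81/2.

40.50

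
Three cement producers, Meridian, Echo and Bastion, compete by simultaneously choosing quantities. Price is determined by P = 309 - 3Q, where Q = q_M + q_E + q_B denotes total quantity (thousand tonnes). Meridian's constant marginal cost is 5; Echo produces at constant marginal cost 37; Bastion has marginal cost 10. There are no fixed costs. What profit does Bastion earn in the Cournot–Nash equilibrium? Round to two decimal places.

Meridian's profit: π_M = (309 - 3Q)q_M - (5q_M). Setting ∂π_M/∂q_M = 0: 304 - 6q_M - 3(q_E + q_B) = 0.
Echo's profit: π_E = (309 - 3Q)q_E - (37q_E). Setting ∂π_E/∂q_E = 0: 272 - 6q_E - 3(q_M + q_B) = 0.
Bastion's profit: π_B = (309 - 3Q)q_B - (10q_B). Setting ∂π_B/∂q_B = 0: 299 - 6q_B - 3(q_M + q_E) = 0.
Summing all 3 equations gives 875 − 12Q = 0, hence Q = 875/12.
Back-substituting: q_M = (304 − 875/4)/3 = 341/12, q_E = (272 − 875/4)/3 = 71/4, q_B = (299 − 875/4)/3 = 107/4.
Price P = 309 - 3·(875/12) = 361/4.
Bastion's profit: (361/4 - 10)·(107/4) = 2146.6875.

2146.69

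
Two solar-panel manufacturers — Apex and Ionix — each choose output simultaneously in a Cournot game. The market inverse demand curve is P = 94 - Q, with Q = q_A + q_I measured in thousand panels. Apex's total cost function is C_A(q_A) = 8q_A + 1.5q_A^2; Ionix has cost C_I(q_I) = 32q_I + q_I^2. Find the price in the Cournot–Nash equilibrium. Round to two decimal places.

Apex's profit: π_A = (94 - Q)q_A - (8q_A + (3/2)q_A²). Setting ∂π_A/∂q_A = 0: 86 - 5q_A - (q_I) = 0.
Ionix's profit: π_I = (94 - Q)q_I - (32q_I + q_I²). Setting ∂π_I/∂q_I = 0: 62 - 4q_I - (q_A) = 0.
Best responses: q_A = (86 - q_I)/5, q_I = (62 - q_A)/4.
Solving the pair: q_A = 282/19, q_I = 224/19.
Total output Q = 506/19, so price P = 94 - 506/19 = 1280/19.

67.37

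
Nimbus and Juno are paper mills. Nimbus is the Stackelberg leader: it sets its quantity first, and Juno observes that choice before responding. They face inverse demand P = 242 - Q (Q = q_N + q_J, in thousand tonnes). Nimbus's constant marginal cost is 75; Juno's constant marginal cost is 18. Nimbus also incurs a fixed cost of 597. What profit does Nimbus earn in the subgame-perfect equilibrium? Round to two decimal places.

915.50

Solve by backward induction. Given q_N, the follower Juno maximises π_J = (242 - q_N - q_J)q_J - 18q_J.
Follower FOC: 224 - q_N - 2q_J = 0, so q_J(q_N) = (224 - q_N)/2.
The leader anticipates this reaction. Substituting into P = 242 - Q gives P = 130 - (1/2)q_N, so π_N = (130 - (1/2)q_N)q_N - 75q_N.
Maximising: ∂π_N/∂q_N = 55 - q_N = 0, giving q_N = 55.
Then q_J = (224 - 55)/2 = 169/2.
Price P = 242 - 279/2 = 205/2.
Nimbus's profit: (205/2 - 75)·55 - 597 = 1831/2.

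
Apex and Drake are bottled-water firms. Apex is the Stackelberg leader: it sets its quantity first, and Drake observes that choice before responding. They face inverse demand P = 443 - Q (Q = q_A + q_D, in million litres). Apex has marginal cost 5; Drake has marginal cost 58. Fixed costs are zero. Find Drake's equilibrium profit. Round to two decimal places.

4865.06

Solve by backward induction. Given q_A, the follower Drake maximises π_D = (443 - q_A - q_D)q_D - 58q_D.
Setting the follower's marginal profit to zero, 385 - q_A - 2q_D = 0, i.e. q_D = (385 - q_A)/2.
The leader anticipates this reaction. Substituting into P = 443 - Q gives P = 501/2 - (1/2)q_A, so π_A = (501/2 - (1/2)q_A)q_A - 5q_A.
Leader FOC: 491/2 - q_A = 0, so q_A = 491/2.
Then q_D = (385 - 491/2)/2 = 279/4.
Price P = 443 - 1261/4 = 511/4.
Drake's profit: (511/4 - 58)·(279/4) = 4865.0625.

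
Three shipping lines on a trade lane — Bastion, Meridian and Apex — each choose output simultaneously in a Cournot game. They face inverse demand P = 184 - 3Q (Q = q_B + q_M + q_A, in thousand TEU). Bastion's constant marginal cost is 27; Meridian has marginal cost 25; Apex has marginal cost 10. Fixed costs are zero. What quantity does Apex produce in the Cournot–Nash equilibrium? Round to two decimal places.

17.17

Bastion's profit: π_B = (184 - 3Q)q_B - (27q_B). Setting ∂π_B/∂q_B = 0: 157 - 6q_B - 3(q_M + q_A) = 0.
Meridian's profit: π_M = (184 - 3Q)q_M - (25q_M). Setting ∂π_M/∂q_M = 0: 159 - 6q_M - 3(q_B + q_A) = 0.
Apex's first-order condition: 174 - 6q_A - 3(q_B + q_M) = 0.
Adding the 3 conditions: 490 − 6Q − 6Q = 0, i.e. Q = 245/6.
Back-substituting: q_B = (157 − 245/2)/3 = 23/2, q_M = (159 − 245/2)/3 = 73/6, q_A = (174 − 245/2)/3 = 103/6.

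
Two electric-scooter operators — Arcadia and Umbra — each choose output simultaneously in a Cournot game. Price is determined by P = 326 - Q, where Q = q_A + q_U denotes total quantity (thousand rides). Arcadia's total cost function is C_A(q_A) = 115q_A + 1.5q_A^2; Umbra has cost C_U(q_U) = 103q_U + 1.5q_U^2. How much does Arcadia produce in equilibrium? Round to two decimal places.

Arcadia's profit: π_A = (326 - Q)q_A - (115q_A + (3/2)q_A²). Setting ∂π_A/∂q_A = 0: 211 - 5q_A - (q_U) = 0.
Umbra's first-order condition: 223 - 5q_U - (q_A) = 0.
Rearranging gives the reaction functions q_A = (211 - q_U)/5 and q_U = (223 - q_A)/5.
Substituting one into the other gives q_A = 104/3 and q_U = 113/3.

34.67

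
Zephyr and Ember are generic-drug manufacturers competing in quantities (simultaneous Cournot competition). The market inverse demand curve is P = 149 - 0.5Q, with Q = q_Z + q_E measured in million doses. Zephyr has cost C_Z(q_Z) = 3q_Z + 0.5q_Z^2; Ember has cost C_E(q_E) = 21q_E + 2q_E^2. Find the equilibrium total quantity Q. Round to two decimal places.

87.08

Zephyr's profit: π_Z = (149 - 0.5Q)q_Z - (3q_Z + (1/2)q_Z²). Setting ∂π_Z/∂q_Z = 0: 146 - 2q_Z - (1/2)(q_E) = 0.
Ember's first-order condition: 128 - 5q_E - (1/2)(q_Z) = 0.
Best responses: q_Z = (146 - (1/2)q_E)/2, q_E = (128 - (1/2)q_Z)/5.
Substituting one into the other gives q_Z = 888/13 and q_E = 244/13.
Total output Q = 888/13 + 244/13 = 1132/13.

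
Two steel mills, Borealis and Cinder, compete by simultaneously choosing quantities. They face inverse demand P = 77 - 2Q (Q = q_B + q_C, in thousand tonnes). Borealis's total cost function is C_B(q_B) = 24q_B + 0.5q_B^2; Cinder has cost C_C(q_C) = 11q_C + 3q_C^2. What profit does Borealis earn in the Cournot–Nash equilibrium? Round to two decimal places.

Borealis's profit: π_B = (77 - 2Q)q_B - (24q_B + (1/2)q_B²). Setting ∂π_B/∂q_B = 0: 53 - 5q_B - 2(q_C) = 0.
Cinder's first-order condition: 66 - 10q_C - 2(q_B) = 0.
So q_B = (53 - 2q_C)/5 and q_C = (66 - 2q_B)/10.
Solving the pair: q_B = 199/23, q_C = 112/23.
Price P = 77 - 2·(311/23) = 1149/23.
Borealis's profit: (1149/23)·(199/23) - 24·(199/23) - (1/2)(199/23)² = 187.1503.

187.15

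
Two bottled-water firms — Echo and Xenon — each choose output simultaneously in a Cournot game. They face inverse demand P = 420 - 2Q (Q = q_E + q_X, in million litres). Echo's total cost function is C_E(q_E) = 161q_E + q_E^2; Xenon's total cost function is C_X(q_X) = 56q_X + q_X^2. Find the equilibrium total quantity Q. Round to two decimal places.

77.88

Echo's profit: π_E = (420 - 2Q)q_E - (161q_E + q_E²). Setting ∂π_E/∂q_E = 0: 259 - 6q_E - 2(q_X) = 0.
Xenon's profit: π_X = (420 - 2Q)q_X - (56q_X + q_X²). Setting ∂π_X/∂q_X = 0: 364 - 6q_X - 2(q_E) = 0.
So q_E = (259 - 2q_X)/6 and q_X = (364 - 2q_E)/6.
Substituting one into the other gives q_E = 413/16 and q_X = 833/16.
Total output Q = 413/16 + 833/16 = 623/8.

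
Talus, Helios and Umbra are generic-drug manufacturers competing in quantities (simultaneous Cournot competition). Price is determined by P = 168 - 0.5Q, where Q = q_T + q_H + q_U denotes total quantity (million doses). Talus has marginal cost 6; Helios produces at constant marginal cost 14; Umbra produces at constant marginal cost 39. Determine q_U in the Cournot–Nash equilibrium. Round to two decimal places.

Talus's profit: π_T = (168 - 0.5Q)q_T - (6q_T). Setting ∂π_T/∂q_T = 0: 162 - q_T - (1/2)(q_H + q_U) = 0.
Helios's profit: π_H = (168 - 0.5Q)q_H - (14q_H). Setting ∂π_H/∂q_H = 0: 154 - q_H - (1/2)(q_T + q_U) = 0.
Umbra's profit: π_U = (168 - 0.5Q)q_U - (39q_U). Setting ∂π_U/∂q_U = 0: 129 - q_U - (1/2)(q_T + q_H) = 0.
Summing all 3 equations gives 445 − 2Q = 0, hence Q = 445/2.
Back-substituting: q_T = (162 − 445/4)/(1/2) = 203/2, q_H = (154 − 445/4)/(1/2) = 171/2, q_U = (129 − 445/4)/(1/2) = 71/2.

35.50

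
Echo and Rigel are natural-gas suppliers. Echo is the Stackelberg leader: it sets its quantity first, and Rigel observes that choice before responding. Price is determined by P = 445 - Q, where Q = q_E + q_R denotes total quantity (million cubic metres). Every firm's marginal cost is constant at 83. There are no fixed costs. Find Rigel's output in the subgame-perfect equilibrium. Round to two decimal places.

90.50

The follower Rigel best-responds to any q_E: π_R = (445 - Q)q_R - 83q_R.
Follower FOC: 362 - q_E - 2q_R = 0, so q_R(q_E) = (362 - q_E)/2.
The leader anticipates this reaction. Substituting into P = 445 - Q gives P = 264 - (1/2)q_E, so π_E = (264 - (1/2)q_E)q_E - 83q_E.
Leader FOC: 181 - q_E = 0, so q_E = 181.
Then q_R = (362 - 181)/2 = 181/2.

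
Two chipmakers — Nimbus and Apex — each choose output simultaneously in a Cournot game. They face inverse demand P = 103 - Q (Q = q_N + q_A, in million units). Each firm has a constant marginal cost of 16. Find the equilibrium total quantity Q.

58

A representative firm's profit is π_i = q_i(103 - Q) - 16q_i.
Setting ∂π_i/∂q_i = 0 with rivals' quantities fixed: 87 - 2q_i - q_j = 0.
With identical firms every q_j equals q_i, so q_j = q_i and 87 = 3q_i, giving q_i = 29.
Total output Q = 29 + 29 = 58.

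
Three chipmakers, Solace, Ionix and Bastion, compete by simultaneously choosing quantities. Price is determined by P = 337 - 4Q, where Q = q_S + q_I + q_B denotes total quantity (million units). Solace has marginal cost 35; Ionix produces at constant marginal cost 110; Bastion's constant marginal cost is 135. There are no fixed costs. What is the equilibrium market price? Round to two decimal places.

154.25

Solace's profit: π_S = (337 - 4Q)q_S - (35q_S). Setting ∂π_S/∂q_S = 0: 302 - 8q_S - 4(q_I + q_B) = 0.
Ionix's profit: π_I = (337 - 4Q)q_I - (110q_I). Setting ∂π_I/∂q_I = 0: 227 - 8q_I - 4(q_S + q_B) = 0.
Bastion's profit: π_B = (337 - 4Q)q_B - (135q_B). Setting ∂π_B/∂q_B = 0: 202 - 8q_B - 4(q_S + q_I) = 0.
Adding the 3 first-order conditions: 731 − 16Q = 0, so Q = 731/16.
Back-substituting: q_S = (302 − 731/4)/4 = 477/16, q_I = (227 − 731/4)/4 = 177/16, q_B = (202 − 731/4)/4 = 77/16.
Total output Q = 731/16, so price P = 337 - 4·(731/16) = 617/4.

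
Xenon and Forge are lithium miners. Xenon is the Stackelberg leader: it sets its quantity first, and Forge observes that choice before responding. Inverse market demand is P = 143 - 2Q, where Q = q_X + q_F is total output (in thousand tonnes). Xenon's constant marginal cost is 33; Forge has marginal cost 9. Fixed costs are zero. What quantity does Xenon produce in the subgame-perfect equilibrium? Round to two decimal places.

The follower Forge best-responds to any q_X: π_F = (143 - 2Q)q_F - 9q_F.
∂π_F/∂q_F = 134 - 2q_X - 4q_F = 0 gives the reaction function q_F = (134 - 2q_X)/4.
Xenon substitutes q_F(q_X) into its own profit: π_X = q_X(143 - 2q_X - (134 - 2q_X)/2) - 33q_X = (76 - q_X)q_X - 33q_X.
Leader FOC: 43 - 2q_X = 0, so q_X = 43/2.
Then q_F = (134 - 2·(43/2))/4 = 91/4.

21.50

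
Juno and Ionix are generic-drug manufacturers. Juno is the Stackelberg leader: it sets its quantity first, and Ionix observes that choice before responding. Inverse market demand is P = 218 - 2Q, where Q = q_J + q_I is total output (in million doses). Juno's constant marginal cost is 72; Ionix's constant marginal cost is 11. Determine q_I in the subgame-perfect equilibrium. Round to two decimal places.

41.13

The follower Ionix best-responds to any q_J: π_I = (218 - 2Q)q_I - 11q_I.
Follower FOC: 207 - 2q_J - 4q_I = 0, so q_I(q_J) = (207 - 2q_J)/4.
Juno substitutes q_I(q_J) into its own profit: π_J = q_J(218 - 2q_J - (207 - 2q_J)/2) - 72q_J = (229/2 - q_J)q_J - 72q_J.
Leader FOC: 85/2 - 2q_J = 0, so q_J = 85/4.
Then q_I = (207 - 2·(85/4))/4 = 329/8.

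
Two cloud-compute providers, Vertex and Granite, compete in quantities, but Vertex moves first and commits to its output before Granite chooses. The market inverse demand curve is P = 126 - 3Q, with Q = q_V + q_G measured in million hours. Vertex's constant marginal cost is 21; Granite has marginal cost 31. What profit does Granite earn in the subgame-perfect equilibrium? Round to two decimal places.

117.19

Solve by backward induction. Given q_V, the follower Granite maximises π_G = (126 - 3q_V - 3q_G)q_G - 31q_G.
Follower FOC: 95 - 3q_V - 6q_G = 0, so q_G(q_V) = (95 - 3q_V)/6.
Vertex substitutes q_G(q_V) into its own profit: π_V = q_V(126 - 3q_V - (95 - 3q_V)/2) - 21q_V = (157/2 - (3/2)q_V)q_V - 21q_V.
The leader's first-order condition 115/2 - 3q_V = 0 yields q_V = 115/6.
Then q_G = (95 - 3·(115/6))/6 = 25/4.
Price P = 126 - 3·(305/12) = 199/4.
Granite's profit: (199/4 - 31)·(25/4) = 1875/16.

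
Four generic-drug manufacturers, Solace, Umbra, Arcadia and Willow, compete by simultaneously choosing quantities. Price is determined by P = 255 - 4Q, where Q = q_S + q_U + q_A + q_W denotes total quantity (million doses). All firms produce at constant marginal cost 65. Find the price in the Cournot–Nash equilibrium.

103

A representative firm's profit is π_i = q_i(255 - 4Q) - 65q_i.
Setting ∂π_i/∂q_i = 0 with rivals' quantities fixed: 190 - 8q_i - 4·Σ_{j≠i} q_j = 0.
With identical firms every q_j equals q_i, so Σ_{j≠i} q_j = 3q_i and 190 = 20q_i, giving q_i = 19/2.
Total output Q = 38, so price P = 255 - 4·38 = 103.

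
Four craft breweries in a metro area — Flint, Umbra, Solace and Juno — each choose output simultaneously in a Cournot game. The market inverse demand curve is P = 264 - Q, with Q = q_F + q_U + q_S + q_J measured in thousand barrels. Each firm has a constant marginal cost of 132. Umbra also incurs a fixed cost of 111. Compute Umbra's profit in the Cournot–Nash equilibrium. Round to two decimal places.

Each firm earns π_i = (264 - Q)q_i - 132q_i.
Setting ∂π_i/∂q_i = 0 with rivals' quantities fixed: 132 - 2q_i - Σ_{j≠i} q_j = 0.
By symmetry each firm produces the same amount; substituting Σ_{j≠i} q_j = 3q_i yields q_i = 132/5.
Price P = 264 - 528/5 = 792/5.
Umbra's profit: (792/5 - 132)·(132/5) - 111 = 585.9600.

585.96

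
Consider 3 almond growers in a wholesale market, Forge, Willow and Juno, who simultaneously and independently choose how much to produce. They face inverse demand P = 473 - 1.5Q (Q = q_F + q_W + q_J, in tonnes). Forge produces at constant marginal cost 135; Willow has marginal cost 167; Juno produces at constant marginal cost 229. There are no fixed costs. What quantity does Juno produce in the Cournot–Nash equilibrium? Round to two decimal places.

14.67

Forge's profit: π_F = (473 - 1.5Q)q_F - (135q_F). Setting ∂π_F/∂q_F = 0: 338 - 3q_F - (3/2)(q_W + q_J) = 0.
Willow's first-order condition: 306 - 3q_W - (3/2)(q_F + q_J) = 0.
Juno's profit: π_J = (473 - 1.5Q)q_J - (229q_J). Setting ∂π_J/∂q_J = 0: 244 - 3q_J - (3/2)(q_F + q_W) = 0.
Adding the 3 first-order conditions: 888 − 6Q = 0, so Q = 148.
Back-substituting: q_F = (338 − 222)/(3/2) = 232/3, q_W = (306 − 222)/(3/2) = 56, q_J = (244 − 222)/(3/2) = 44/3.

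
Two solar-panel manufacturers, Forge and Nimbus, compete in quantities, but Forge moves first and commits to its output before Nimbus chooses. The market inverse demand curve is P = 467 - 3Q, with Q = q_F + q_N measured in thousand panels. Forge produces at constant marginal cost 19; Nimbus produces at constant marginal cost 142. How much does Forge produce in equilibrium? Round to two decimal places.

95.17

Solve by backward induction. Given q_F, the follower Nimbus maximises π_N = (467 - 3q_F - 3q_N)q_N - 142q_N.
Setting the follower's marginal profit to zero, 325 - 3q_F - 6q_N = 0, i.e. q_N = (325 - 3q_F)/6.
The leader anticipates this reaction. Substituting into P = 467 - 3Q gives P = 609/2 - (3/2)q_F, so π_F = (609/2 - (3/2)q_F)q_F - 19q_F.
Maximising: ∂π_F/∂q_F = 571/2 - 3q_F = 0, giving q_F = 571/6.
Then q_N = (325 - 3·(571/6))/6 = 79/12.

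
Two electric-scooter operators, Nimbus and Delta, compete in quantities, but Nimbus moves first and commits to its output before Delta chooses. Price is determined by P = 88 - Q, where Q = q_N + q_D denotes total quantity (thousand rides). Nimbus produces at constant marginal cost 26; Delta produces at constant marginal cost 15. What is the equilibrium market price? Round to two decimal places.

38.75

The follower Delta best-responds to any q_N: π_D = (88 - Q)q_D - 15q_D.
Follower FOC: 73 - q_N - 2q_D = 0, so q_D(q_N) = (73 - q_N)/2.
Nimbus substitutes q_D(q_N) into its own profit: π_N = q_N(88 - q_N - (73 - q_N)/2) - 26q_N = (103/2 - (1/2)q_N)q_N - 26q_N.
Leader FOC: 51/2 - q_N = 0, so q_N = 51/2.
Then q_D = (73 - 51/2)/2 = 95/4.
Total output Q = 197/4, so price P = 88 - 197/4 = 155/4.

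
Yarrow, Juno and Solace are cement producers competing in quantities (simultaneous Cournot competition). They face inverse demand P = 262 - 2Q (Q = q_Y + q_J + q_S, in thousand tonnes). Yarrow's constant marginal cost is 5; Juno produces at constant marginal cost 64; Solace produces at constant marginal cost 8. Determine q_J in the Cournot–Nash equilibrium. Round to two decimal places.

Yarrow's profit: π_Y = (262 - 2Q)q_Y - (5q_Y). Setting ∂π_Y/∂q_Y = 0: 257 - 4q_Y - 2(q_J + q_S) = 0.
Juno's profit: π_J = (262 - 2Q)q_J - (64q_J). Setting ∂π_J/∂q_J = 0: 198 - 4q_J - 2(q_Y + q_S) = 0.
Solace's profit: π_S = (262 - 2Q)q_S - (8q_S). Setting ∂π_S/∂q_S = 0: 254 - 4q_S - 2(q_Y + q_J) = 0.
Adding the 3 conditions: 709 − 4Q − 4Q = 0, i.e. Q = 709/8.
Back-substituting: q_Y = (257 − 709/4)/2 = 319/8, q_J = (198 − 709/4)/2 = 83/8, q_S = (254 − 709/4)/2 = 307/8.

10.38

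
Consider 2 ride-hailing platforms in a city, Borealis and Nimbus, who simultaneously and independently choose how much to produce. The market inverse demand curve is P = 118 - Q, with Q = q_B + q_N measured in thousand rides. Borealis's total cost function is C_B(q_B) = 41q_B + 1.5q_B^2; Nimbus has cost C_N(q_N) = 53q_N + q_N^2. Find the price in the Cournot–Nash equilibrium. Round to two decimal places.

92.16

Borealis's profit: π_B = (118 - Q)q_B - (41q_B + (3/2)q_B²). Setting ∂π_B/∂q_B = 0: 77 - 5q_B - (q_N) = 0.
Nimbus's first-order condition: 65 - 4q_N - (q_B) = 0.
So q_B = (77 - q_N)/5 and q_N = (65 - q_B)/4.
Substituting one into the other gives q_B = 243/19 and q_N = 248/19.
Total output Q = 491/19, so price P = 118 - 491/19 = 1751/19.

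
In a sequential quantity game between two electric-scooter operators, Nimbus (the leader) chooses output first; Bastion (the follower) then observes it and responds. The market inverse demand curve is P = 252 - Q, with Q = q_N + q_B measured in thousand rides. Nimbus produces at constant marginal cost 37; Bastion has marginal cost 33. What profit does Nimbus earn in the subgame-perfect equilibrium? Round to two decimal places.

5565.13

The follower Bastion best-responds to any q_N: π_B = (252 - Q)q_B - 33q_B.
Setting the follower's marginal profit to zero, 219 - q_N - 2q_B = 0, i.e. q_B = (219 - q_N)/2.
The leader anticipates this reaction. Substituting into P = 252 - Q gives P = 285/2 - (1/2)q_N, so π_N = (285/2 - (1/2)q_N)q_N - 37q_N.
The leader's first-order condition 211/2 - q_N = 0 yields q_N = 211/2.
Then q_B = (219 - 211/2)/2 = 227/4.
Price P = 252 - 649/4 = 359/4.
Nimbus's profit: (359/4 - 37)·(211/2) = 5565.1250.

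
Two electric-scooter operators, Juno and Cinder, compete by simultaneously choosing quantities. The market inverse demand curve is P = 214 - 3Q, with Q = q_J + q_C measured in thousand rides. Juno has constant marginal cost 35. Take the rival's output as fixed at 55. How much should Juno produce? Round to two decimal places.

2.33

With the rival's output fixed at 55, Juno's profit is π_J = (214 - 3·55 - 3q_J)q_J - (35q_J) = (49 - 3q_J)q_J - (35q_J).
∂π_J/∂q_J = 14 - 6q_J = 0, so q_J = 7/3.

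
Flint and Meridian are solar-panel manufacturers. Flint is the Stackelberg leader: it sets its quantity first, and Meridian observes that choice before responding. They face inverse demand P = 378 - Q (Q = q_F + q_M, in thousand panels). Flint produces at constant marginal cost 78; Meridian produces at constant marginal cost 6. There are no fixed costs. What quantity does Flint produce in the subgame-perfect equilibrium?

The follower Meridian best-responds to any q_F: π_M = (378 - Q)q_M - 6q_M.
Follower FOC: 372 - q_F - 2q_M = 0, so q_M(q_F) = (372 - q_F)/2.
The leader anticipates this reaction. Substituting into P = 378 - Q gives P = 192 - (1/2)q_F, so π_F = (192 - (1/2)q_F)q_F - 78q_F.
Leader FOC: 114 - q_F = 0, so q_F = 114.
Then q_M = (372 - 114)/2 = 129.

114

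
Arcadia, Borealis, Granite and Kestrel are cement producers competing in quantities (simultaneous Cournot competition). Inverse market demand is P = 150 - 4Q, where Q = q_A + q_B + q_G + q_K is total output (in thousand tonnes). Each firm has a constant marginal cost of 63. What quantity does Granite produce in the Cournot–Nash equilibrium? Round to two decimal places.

4.35

Each firm earns π_i = (150 - 4Q)q_i - 63q_i.
Setting ∂π_i/∂q_i = 0 with rivals' quantities fixed: 87 - 8q_i - 4·Σ_{j≠i} q_j = 0.
By symmetry each firm produces the same amount; substituting Σ_{j≠i} q_j = 3q_i yields q_i = 87/20.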